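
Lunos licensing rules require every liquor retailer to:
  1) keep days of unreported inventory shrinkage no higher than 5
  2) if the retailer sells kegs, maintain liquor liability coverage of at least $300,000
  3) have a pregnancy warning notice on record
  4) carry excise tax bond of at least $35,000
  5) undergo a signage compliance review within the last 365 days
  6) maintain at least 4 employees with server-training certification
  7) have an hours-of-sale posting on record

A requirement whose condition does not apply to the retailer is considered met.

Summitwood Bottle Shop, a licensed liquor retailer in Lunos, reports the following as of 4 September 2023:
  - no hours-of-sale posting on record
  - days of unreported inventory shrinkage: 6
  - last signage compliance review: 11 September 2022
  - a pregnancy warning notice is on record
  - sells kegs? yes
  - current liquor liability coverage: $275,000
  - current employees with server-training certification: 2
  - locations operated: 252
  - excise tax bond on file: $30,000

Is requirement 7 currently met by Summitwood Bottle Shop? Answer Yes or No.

7. hours-of-sale posting absent → not met

No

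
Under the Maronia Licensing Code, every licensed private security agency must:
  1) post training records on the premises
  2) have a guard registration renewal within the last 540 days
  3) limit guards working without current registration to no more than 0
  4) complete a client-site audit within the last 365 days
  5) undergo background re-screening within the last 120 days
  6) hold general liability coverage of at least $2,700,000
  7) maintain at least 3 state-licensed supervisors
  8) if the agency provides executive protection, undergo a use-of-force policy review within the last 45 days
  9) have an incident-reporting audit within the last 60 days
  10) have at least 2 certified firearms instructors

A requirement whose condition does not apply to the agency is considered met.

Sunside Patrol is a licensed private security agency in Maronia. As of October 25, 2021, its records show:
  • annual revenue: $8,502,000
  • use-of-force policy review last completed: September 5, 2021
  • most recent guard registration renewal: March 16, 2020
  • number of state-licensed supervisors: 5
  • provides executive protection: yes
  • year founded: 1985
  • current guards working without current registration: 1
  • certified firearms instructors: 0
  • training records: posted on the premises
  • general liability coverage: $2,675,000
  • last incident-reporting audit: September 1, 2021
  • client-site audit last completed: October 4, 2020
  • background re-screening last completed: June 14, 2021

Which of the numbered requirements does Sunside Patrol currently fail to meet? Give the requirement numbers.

1. training records present → met
2. guard registration renewal 588 days ago vs limit 540 → not met
3. guards working without current registration 1 > 0 → not met
4. client-site audit 386 days ago vs limit 365 → not met
5. background re-screening 133 days ago vs limit 120 → not met
6. general liability coverage $2,675,000 < $2,700,000 → not met
7. state-licensed supervisors 5 ≥ 3 → met
8. condition 'provides executive protection' holds; use-of-force policy review 50 days ago vs limit 45 → not met
9. incident-reporting audit 54 days ago vs limit 60 → met
10. certified firearms instructors 0 < 2 → not met
Not met: 2, 3, 4, 5, 6, 8, 10

2, 3, 4, 5, 6, 8, 10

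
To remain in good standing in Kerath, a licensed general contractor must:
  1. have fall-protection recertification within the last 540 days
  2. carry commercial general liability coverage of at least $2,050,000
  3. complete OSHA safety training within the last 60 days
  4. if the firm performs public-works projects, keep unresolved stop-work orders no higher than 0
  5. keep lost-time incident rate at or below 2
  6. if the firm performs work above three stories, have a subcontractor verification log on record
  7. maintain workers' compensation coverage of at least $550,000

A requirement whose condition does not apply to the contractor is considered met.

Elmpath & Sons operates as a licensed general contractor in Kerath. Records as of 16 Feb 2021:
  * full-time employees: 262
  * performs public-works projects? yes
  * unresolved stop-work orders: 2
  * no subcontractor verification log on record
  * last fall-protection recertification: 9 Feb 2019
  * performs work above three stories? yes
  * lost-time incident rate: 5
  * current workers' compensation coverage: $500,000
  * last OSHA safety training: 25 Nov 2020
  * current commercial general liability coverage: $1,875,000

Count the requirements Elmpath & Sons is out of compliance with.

1. fall-protection recertification 738 days ago vs limit 540 → not met
2. commercial general liability coverage $1,875,000 < $2,050,000 → not met
3. OSHA safety training 83 days ago vs limit 60 → not met
4. condition 'performs public-works projects' holds; unresolved stop-work orders 2 > 0 → not met
5. lost-time incident rate 5 > 2 → not met
6. condition 'performs work above three stories' holds; subcontractor verification log absent → not met
7. workers' compensation coverage $500,000 < $550,000 → not met
Not met: 7 of 7

7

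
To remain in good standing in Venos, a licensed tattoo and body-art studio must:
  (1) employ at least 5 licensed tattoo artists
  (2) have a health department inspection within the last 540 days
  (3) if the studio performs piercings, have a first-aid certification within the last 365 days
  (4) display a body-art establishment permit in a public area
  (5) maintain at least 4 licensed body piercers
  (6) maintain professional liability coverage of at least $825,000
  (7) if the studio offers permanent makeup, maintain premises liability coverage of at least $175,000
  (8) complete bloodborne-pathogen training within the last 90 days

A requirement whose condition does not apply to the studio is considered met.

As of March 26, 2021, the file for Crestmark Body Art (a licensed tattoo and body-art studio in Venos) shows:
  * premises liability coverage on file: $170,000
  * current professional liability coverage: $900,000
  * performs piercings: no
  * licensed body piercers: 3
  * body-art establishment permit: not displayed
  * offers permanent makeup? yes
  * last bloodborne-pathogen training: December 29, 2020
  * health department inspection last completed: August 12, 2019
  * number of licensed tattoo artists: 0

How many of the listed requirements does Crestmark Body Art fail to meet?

1. licensed tattoo artists 0 < 5 → not met
2. health department inspection 592 days ago vs limit 540 → not met
3. condition 'performs piercings' does not hold → requirement n/a → met
4. body-art establishment permit absent → not met
5. licensed body piercers 3 < 4 → not met
6. professional liability coverage $900,000 ≥ $825,000 → met
7. condition 'offers permanent makeup' holds; premises liability coverage $170,000 < $175,000 → not met
8. bloodborne-pathogen training 87 days ago vs limit 90 → met
Not met: 5 of 8

5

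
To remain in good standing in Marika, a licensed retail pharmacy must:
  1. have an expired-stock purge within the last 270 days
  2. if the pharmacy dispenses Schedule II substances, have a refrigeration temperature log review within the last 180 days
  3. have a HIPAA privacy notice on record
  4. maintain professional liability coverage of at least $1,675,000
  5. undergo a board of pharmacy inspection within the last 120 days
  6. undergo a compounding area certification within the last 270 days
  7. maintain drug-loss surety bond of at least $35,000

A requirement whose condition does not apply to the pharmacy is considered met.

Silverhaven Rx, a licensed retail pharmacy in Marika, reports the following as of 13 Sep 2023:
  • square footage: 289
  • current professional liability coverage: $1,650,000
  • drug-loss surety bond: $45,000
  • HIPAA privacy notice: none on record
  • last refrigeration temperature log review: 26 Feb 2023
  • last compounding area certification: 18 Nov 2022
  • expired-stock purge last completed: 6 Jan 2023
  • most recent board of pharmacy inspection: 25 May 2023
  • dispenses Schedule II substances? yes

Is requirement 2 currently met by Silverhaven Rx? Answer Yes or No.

2. condition 'dispenses Schedule II substances' holds; refrigeration temperature log review 199 days ago vs limit 180 → not met

No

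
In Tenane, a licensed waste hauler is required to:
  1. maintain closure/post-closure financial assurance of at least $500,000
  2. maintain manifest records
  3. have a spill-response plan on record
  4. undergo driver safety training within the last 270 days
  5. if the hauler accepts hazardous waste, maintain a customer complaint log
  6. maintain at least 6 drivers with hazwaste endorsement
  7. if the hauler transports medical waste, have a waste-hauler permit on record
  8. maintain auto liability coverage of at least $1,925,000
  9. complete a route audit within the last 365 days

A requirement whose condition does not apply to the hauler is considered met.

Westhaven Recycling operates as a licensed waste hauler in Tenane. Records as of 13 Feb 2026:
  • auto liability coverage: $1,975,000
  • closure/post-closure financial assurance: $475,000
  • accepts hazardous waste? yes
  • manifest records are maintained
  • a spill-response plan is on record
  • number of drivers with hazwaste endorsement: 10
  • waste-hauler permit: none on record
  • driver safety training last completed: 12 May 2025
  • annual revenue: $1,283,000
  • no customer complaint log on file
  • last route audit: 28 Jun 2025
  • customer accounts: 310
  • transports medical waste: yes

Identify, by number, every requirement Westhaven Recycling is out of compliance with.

1, 4, 5, 7

1. closure/post-closure financial assurance $475,000 < $500,000 → not met
2. manifest records present → met
3. spill-response plan present → met
4. driver safety training 277 days ago vs limit 270 → not met
5. condition 'accepts hazardous waste' holds; customer complaint log absent → not met
6. drivers with hazwaste endorsement 10 ≥ 6 → met
7. condition 'transports medical waste' holds; waste-hauler permit absent → not met
8. auto liability coverage $1,975,000 ≥ $1,925,000 → met
9. route audit 230 days ago vs limit 365 → met
Not met: 1, 4, 5, 7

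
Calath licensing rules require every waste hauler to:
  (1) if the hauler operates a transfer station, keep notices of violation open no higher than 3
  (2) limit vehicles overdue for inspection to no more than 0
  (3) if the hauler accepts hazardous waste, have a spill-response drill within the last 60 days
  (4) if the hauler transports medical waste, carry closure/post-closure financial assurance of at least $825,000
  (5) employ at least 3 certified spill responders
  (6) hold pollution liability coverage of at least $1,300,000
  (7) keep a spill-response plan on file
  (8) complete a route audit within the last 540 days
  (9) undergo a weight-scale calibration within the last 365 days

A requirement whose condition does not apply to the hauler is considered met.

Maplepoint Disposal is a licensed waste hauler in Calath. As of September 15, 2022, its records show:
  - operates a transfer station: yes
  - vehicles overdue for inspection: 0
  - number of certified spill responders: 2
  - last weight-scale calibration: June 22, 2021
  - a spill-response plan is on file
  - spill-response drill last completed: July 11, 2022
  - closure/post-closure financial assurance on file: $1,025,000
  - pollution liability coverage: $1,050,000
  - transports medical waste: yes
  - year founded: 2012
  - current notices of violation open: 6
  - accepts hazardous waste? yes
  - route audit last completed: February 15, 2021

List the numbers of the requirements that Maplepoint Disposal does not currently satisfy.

1. condition 'operates a transfer station' holds; notices of violation open 6 > 3 → not met
2. vehicles overdue for inspection 0 ≤ 0 → met
3. condition 'accepts hazardous waste' holds; spill-response drill 66 days ago vs limit 60 → not met
4. condition 'transports medical waste' holds; closure/post-closure financial assurance $1,025,000 ≥ $825,000 → met
5. certified spill responders 2 < 3 → not met
6. pollution liability coverage $1,050,000 < $1,300,000 → not met
7. spill-response plan present → met
8. route audit 577 days ago vs limit 540 → not met
9. weight-scale calibration 450 days ago vs limit 365 → not met
Not met: 1, 3, 5, 6, 8, 9

1, 3, 5, 6, 8, 9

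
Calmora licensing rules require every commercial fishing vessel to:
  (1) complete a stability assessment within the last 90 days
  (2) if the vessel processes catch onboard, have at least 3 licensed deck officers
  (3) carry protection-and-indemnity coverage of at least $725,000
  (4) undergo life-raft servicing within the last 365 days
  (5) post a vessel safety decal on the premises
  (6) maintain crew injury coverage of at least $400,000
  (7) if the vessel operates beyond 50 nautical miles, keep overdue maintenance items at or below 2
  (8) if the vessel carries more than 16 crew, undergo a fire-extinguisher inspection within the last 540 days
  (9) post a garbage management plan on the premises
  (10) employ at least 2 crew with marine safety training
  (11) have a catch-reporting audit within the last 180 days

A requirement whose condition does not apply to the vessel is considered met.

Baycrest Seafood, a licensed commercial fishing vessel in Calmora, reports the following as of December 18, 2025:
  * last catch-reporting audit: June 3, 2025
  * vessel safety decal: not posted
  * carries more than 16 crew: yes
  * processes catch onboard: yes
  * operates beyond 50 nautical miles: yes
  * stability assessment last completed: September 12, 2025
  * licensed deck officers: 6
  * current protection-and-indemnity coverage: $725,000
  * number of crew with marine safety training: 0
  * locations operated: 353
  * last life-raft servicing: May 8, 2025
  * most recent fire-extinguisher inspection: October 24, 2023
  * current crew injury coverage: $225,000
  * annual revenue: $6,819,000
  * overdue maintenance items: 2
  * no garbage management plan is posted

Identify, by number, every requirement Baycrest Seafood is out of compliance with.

1, 5, 6, 8, 9, 10, 11

1. stability assessment 97 days ago vs limit 90 → not met
2. condition 'processes catch onboard' holds; licensed deck officers 6 ≥ 3 → met
3. protection-and-indemnity coverage $725,000 ≥ $725,000 → met
4. life-raft servicing 224 days ago vs limit 365 → met
5. vessel safety decal absent → not met
6. crew injury coverage $225,000 < $400,000 → not met
7. condition 'operates beyond 50 nautical miles' holds; overdue maintenance items 2 ≤ 2 → met
8. condition 'carries more than 16 crew' holds; fire-extinguisher inspection 786 days ago vs limit 540 → not met
9. garbage management plan absent → not met
10. crew with marine safety training 0 < 2 → not met
11. catch-reporting audit 198 days ago vs limit 180 → not met
Not met: 1, 5, 6, 8, 9, 10, 11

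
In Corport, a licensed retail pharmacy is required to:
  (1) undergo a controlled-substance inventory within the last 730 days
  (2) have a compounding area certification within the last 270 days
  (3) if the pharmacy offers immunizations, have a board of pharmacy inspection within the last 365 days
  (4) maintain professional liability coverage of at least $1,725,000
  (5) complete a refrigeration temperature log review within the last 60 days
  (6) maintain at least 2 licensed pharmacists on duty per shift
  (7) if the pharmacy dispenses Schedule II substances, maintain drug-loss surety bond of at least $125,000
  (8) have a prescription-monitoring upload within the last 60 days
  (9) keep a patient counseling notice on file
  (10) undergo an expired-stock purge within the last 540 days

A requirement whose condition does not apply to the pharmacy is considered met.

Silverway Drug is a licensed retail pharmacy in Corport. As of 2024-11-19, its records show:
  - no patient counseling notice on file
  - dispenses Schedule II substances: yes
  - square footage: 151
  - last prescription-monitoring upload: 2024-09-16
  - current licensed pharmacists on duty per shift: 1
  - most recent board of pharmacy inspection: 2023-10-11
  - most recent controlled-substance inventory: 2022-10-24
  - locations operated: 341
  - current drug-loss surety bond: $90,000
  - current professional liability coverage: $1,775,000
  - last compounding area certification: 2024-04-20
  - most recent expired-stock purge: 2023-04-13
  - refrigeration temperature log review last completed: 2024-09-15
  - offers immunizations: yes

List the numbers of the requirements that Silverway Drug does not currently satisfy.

1. controlled-substance inventory 757 days ago vs limit 730 → not met
2. compounding area certification 213 days ago vs limit 270 → met
3. condition 'offers immunizations' holds; board of pharmacy inspection 405 days ago vs limit 365 → not met
4. professional liability coverage $1,775,000 ≥ $1,725,000 → met
5. refrigeration temperature log review 65 days ago vs limit 60 → not met
6. licensed pharmacists on duty per shift 1 < 2 → not met
7. condition 'dispenses Schedule II substances' holds; drug-loss surety bond $90,000 < $125,000 → not met
8. prescription-monitoring upload 64 days ago vs limit 60 → not met
9. patient counseling notice absent → not met
10. expired-stock purge 586 days ago vs limit 540 → not met
Not met: 1, 3, 5, 6, 7, 8, 9, 10

1, 3, 5, 6, 7, 8, 9, 10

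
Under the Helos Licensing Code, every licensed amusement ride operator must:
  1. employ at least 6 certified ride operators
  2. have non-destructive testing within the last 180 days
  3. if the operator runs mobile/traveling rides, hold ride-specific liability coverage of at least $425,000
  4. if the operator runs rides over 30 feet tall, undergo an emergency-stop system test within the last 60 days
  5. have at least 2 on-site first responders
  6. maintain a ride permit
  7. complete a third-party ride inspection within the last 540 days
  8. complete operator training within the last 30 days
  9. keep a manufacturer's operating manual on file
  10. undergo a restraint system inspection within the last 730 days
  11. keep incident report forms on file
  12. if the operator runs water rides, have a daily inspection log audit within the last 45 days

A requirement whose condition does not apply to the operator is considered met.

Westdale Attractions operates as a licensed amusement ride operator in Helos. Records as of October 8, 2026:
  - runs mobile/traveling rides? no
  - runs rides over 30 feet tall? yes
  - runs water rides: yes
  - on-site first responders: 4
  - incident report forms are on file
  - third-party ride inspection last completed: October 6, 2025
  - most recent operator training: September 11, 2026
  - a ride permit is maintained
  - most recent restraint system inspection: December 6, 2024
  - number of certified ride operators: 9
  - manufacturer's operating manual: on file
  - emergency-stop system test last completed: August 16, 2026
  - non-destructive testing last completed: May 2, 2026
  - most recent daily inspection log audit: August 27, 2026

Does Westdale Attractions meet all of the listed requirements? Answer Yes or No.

Yes

1. certified ride operators 9 ≥ 6 → met
2. non-destructive testing 159 days ago vs limit 180 → met
3. condition 'runs mobile/traveling rides' does not hold → requirement n/a → met
4. condition 'runs rides over 30 feet tall' holds; emergency-stop system test 53 days ago vs limit 60 → met
5. on-site first responders 4 ≥ 2 → met
6. ride permit present → met
7. third-party ride inspection 367 days ago vs limit 540 → met
8. operator training 27 days ago vs limit 30 → met
9. manufacturer's operating manual present → met
10. restraint system inspection 671 days ago vs limit 730 → met
11. incident report forms present → met
12. condition 'runs water rides' holds; daily inspection log audit 42 days ago vs limit 45 → met
All met.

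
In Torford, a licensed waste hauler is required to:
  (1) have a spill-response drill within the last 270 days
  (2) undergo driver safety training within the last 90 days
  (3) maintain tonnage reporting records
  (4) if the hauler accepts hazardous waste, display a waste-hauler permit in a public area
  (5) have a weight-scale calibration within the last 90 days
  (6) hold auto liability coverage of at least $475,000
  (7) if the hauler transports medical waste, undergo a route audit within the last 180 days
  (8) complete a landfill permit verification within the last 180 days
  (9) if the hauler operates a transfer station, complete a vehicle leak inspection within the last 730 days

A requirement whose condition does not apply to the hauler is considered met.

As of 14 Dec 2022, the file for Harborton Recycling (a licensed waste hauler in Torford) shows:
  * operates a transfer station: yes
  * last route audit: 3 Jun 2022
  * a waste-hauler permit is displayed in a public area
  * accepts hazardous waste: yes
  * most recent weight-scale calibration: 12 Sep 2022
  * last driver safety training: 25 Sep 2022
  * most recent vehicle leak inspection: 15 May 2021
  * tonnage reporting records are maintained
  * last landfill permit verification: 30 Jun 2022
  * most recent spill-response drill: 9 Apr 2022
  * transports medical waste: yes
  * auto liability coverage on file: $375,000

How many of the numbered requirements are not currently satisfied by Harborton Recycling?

1. spill-response drill 249 days ago vs limit 270 → met
2. driver safety training 80 days ago vs limit 90 → met
3. tonnage reporting records present → met
4. condition 'accepts hazardous waste' holds; waste-hauler permit present → met
5. weight-scale calibration 93 days ago vs limit 90 → not met
6. auto liability coverage $375,000 < $475,000 → not met
7. condition 'transports medical waste' holds; route audit 194 days ago vs limit 180 → not met
8. landfill permit verification 167 days ago vs limit 180 → met
9. condition 'operates a transfer station' holds; vehicle leak inspection 578 days ago vs limit 730 → met
Not met: 3 of 9

3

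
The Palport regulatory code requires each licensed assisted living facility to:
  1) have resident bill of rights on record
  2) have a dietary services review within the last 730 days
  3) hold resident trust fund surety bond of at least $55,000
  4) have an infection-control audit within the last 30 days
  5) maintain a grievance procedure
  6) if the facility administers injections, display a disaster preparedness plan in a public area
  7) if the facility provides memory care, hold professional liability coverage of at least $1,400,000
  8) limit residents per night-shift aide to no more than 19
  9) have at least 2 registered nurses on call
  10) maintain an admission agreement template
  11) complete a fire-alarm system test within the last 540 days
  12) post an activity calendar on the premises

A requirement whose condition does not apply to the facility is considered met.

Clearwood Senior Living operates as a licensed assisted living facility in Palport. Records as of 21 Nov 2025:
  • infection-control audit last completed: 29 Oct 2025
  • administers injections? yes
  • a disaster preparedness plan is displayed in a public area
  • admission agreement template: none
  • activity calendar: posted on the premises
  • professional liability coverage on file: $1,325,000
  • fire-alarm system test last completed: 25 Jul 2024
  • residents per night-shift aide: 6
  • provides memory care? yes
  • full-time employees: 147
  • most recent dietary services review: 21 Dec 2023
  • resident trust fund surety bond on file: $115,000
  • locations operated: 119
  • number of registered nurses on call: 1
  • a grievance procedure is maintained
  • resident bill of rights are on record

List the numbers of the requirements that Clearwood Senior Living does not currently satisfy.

1. resident bill of rights present → met
2. dietary services review 701 days ago vs limit 730 → met
3. resident trust fund surety bond $115,000 ≥ $55,000 → met
4. infection-control audit 23 days ago vs limit 30 → met
5. grievance procedure present → met
6. condition 'administers injections' holds; disaster preparedness plan present → met
7. condition 'provides memory care' holds; professional liability coverage $1,325,000 < $1,400,000 → not met
8. residents per night-shift aide 6 ≤ 19 → met
9. registered nurses on call 1 < 2 → not met
10. admission agreement template absent → not met
11. fire-alarm system test 484 days ago vs limit 540 → met
12. activity calendar present → met
Not met: 7, 9, 10

7, 9, 10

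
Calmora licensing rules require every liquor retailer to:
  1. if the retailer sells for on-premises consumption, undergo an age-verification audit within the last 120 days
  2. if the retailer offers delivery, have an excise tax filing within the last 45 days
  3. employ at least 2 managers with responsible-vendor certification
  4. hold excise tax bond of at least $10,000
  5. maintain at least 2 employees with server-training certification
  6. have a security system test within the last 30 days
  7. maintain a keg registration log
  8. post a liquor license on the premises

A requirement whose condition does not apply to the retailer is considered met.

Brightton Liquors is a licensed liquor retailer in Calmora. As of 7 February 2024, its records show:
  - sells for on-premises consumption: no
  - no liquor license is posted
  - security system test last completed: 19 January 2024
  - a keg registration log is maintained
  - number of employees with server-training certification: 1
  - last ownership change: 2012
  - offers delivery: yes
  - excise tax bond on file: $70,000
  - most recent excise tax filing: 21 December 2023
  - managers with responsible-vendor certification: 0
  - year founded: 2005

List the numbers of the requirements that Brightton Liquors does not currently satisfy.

1. condition 'sells for on-premises consumption' does not hold → requirement n/a → met
2. condition 'offers delivery' holds; excise tax filing 48 days ago vs limit 45 → not met
3. managers with responsible-vendor certification 0 < 2 → not met
4. excise tax bond $70,000 ≥ $10,000 → met
5. employees with server-training certification 1 < 2 → not met
6. security system test 19 days ago vs limit 30 → met
7. keg registration log present → met
8. liquor license absent → not met
Not met: 2, 3, 5, 8

2, 3, 5, 8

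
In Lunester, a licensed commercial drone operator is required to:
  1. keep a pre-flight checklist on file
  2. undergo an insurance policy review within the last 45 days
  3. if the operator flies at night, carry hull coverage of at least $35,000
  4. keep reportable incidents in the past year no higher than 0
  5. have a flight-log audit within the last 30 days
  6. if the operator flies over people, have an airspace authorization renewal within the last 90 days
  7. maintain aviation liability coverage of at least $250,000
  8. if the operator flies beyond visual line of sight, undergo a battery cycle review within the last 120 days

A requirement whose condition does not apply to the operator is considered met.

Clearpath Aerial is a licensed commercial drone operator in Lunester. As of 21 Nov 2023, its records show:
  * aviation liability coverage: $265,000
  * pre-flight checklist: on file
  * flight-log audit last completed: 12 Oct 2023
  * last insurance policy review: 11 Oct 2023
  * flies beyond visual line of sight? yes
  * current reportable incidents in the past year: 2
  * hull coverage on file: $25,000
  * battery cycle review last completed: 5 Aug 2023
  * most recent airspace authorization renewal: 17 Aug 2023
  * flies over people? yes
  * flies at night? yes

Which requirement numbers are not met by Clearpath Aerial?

1. pre-flight checklist present → met
2. insurance policy review 41 days ago vs limit 45 → met
3. condition 'flies at night' holds; hull coverage $25,000 < $35,000 → not met
4. reportable incidents in the past year 2 > 0 → not met
5. flight-log audit 40 days ago vs limit 30 → not met
6. condition 'flies over people' holds; airspace authorization renewal 96 days ago vs limit 90 → not met
7. aviation liability coverage $265,000 ≥ $250,000 → met
8. condition 'flies beyond visual line of sight' holds; battery cycle review 108 days ago vs limit 120 → met
Not met: 3, 4, 5, 6

3, 4, 5, 6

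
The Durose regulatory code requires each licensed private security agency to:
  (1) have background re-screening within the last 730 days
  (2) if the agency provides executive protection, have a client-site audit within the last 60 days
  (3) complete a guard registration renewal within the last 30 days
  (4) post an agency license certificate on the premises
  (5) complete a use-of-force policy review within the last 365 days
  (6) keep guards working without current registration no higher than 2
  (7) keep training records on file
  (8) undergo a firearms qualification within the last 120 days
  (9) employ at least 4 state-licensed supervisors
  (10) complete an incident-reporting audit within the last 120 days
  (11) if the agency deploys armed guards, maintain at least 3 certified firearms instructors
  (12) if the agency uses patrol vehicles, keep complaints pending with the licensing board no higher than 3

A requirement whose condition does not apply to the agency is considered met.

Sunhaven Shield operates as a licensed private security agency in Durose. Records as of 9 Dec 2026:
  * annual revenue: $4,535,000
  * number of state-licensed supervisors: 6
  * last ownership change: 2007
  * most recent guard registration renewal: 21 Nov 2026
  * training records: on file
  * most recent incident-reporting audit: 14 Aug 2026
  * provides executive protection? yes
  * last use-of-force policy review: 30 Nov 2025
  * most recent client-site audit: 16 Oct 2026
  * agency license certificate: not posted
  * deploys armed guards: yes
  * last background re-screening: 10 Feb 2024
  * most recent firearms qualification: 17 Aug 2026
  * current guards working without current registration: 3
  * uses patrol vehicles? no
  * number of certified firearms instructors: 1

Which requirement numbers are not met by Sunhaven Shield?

1. background re-screening 1033 days ago vs limit 730 → not met
2. condition 'provides executive protection' holds; client-site audit 54 days ago vs limit 60 → met
3. guard registration renewal 18 days ago vs limit 30 → met
4. agency license certificate absent → not met
5. use-of-force policy review 374 days ago vs limit 365 → not met
6. guards working without current registration 3 > 2 → not met
7. training records present → met
8. firearms qualification 114 days ago vs limit 120 → met
9. state-licensed supervisors 6 ≥ 4 → met
10. incident-reporting audit 117 days ago vs limit 120 → met
11. condition 'deploys armed guards' holds; certified firearms instructors 1 < 3 → not met
12. condition 'uses patrol vehicles' does not hold → requirement n/a → met
Not met: 1, 4, 5, 6, 11

1, 4, 5, 6, 11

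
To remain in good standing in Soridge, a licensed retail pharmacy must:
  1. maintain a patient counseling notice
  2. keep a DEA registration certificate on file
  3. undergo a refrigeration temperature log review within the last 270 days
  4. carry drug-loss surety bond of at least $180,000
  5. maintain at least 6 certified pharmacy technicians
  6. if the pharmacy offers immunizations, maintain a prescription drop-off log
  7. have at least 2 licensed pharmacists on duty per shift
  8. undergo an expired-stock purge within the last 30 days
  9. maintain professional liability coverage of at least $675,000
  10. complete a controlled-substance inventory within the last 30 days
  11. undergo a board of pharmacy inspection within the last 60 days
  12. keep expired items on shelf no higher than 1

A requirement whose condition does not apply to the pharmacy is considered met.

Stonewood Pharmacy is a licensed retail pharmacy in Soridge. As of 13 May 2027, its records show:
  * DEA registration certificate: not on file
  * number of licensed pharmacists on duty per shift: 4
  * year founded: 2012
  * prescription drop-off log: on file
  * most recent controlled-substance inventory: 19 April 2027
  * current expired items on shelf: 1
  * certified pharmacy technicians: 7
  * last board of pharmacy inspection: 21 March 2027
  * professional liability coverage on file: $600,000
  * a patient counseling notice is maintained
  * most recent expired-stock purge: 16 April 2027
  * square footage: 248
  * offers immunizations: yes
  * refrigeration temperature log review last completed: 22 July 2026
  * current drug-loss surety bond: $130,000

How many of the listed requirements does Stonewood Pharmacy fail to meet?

1. patient counseling notice present → met
2. DEA registration certificate absent → not met
3. refrigeration temperature log review 295 days ago vs limit 270 → not met
4. drug-loss surety bond $130,000 < $180,000 → not met
5. certified pharmacy technicians 7 ≥ 6 → met
6. condition 'offers immunizations' holds; prescription drop-off log present → met
7. licensed pharmacists on duty per shift 4 ≥ 2 → met
8. expired-stock purge 27 days ago vs limit 30 → met
9. professional liability coverage $600,000 < $675,000 → not met
10. controlled-substance inventory 24 days ago vs limit 30 → met
11. board of pharmacy inspection 53 days ago vs limit 60 → met
12. expired items on shelf 1 ≤ 1 → met
Not met: 4 of 12

4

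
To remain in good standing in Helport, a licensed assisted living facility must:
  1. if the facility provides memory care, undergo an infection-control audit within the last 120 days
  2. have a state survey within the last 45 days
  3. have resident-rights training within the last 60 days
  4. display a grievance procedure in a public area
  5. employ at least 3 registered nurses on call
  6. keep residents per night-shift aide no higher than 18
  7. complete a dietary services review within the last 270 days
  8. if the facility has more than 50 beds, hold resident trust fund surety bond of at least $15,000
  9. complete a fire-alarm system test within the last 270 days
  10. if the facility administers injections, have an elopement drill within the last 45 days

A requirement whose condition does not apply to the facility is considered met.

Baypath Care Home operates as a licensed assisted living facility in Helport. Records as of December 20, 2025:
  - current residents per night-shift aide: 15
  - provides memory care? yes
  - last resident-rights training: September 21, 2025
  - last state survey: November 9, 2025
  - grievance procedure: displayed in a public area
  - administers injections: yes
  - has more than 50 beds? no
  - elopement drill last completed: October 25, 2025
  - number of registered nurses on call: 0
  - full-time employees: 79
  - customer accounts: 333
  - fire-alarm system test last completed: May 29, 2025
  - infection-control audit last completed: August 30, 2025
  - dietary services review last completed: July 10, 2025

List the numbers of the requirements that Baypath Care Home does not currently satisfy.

3, 5, 10

1. condition 'provides memory care' holds; infection-control audit 112 days ago vs limit 120 → met
2. state survey 41 days ago vs limit 45 → met
3. resident-rights training 90 days ago vs limit 60 → not met
4. grievance procedure present → met
5. registered nurses on call 0 < 3 → not met
6. residents per night-shift aide 15 ≤ 18 → met
7. dietary services review 163 days ago vs limit 270 → met
8. condition 'has more than 50 beds' does not hold → requirement n/a → met
9. fire-alarm system test 205 days ago vs limit 270 → met
10. condition 'administers injections' holds; elopement drill 56 days ago vs limit 45 → not met
Not met: 3, 5, 10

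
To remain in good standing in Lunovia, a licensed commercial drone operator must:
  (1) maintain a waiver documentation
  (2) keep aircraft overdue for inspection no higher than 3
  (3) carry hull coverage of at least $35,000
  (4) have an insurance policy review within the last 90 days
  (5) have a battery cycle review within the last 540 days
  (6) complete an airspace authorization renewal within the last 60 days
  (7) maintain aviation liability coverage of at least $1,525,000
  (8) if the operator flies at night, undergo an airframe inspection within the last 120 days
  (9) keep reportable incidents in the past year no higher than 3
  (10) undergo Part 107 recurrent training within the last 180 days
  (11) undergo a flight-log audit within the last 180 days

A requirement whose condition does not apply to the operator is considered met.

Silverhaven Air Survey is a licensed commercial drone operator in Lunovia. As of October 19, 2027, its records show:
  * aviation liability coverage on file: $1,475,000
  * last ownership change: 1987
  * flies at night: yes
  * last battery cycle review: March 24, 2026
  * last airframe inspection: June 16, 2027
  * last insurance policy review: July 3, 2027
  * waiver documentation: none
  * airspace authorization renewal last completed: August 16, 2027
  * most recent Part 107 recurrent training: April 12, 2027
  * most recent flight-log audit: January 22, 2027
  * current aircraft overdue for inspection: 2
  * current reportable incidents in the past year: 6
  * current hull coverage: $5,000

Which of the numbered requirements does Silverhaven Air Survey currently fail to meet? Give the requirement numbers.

1, 3, 4, 5, 6, 7, 8, 9, 10, 11

1. waiver documentation absent → not met
2. aircraft overdue for inspection 2 ≤ 3 → met
3. hull coverage $5,000 < $35,000 → not met
4. insurance policy review 108 days ago vs limit 90 → not met
5. battery cycle review 574 days ago vs limit 540 → not met
6. airspace authorization renewal 64 days ago vs limit 60 → not met
7. aviation liability coverage $1,475,000 < $1,525,000 → not met
8. condition 'flies at night' holds; airframe inspection 125 days ago vs limit 120 → not met
9. reportable incidents in the past year 6 > 3 → not met
10. Part 107 recurrent training 190 days ago vs limit 180 → not met
11. flight-log audit 270 days ago vs limit 180 → not met
Not met: 1, 3, 4, 5, 6, 7, 8, 9, 10, 11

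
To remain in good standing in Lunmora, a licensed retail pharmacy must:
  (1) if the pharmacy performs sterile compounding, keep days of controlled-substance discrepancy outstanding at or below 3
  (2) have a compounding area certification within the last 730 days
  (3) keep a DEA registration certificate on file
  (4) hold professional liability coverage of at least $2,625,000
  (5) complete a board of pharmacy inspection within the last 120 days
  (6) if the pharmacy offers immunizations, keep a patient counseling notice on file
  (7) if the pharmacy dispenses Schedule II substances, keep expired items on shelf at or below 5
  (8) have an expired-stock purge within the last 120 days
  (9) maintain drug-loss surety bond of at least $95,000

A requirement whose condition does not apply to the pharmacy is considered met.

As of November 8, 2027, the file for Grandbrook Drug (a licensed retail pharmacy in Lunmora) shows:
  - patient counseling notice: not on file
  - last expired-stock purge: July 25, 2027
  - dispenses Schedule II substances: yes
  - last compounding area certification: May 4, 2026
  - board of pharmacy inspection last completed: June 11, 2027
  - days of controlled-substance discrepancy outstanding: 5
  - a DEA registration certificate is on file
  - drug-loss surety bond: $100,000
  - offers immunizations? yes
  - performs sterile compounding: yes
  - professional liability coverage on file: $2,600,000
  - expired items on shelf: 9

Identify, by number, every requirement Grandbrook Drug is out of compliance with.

1. condition 'performs sterile compounding' holds; days of controlled-substance discrepancy outstanding 5 > 3 → not met
2. compounding area certification 553 days ago vs limit 730 → met
3. DEA registration certificate present → met
4. professional liability coverage $2,600,000 < $2,625,000 → not met
5. board of pharmacy inspection 150 days ago vs limit 120 → not met
6. condition 'offers immunizations' holds; patient counseling notice absent → not met
7. condition 'dispenses Schedule II substances' holds; expired items on shelf 9 > 5 → not met
8. expired-stock purge 106 days ago vs limit 120 → met
9. drug-loss surety bond $100,000 ≥ $95,000 → met
Not met: 1, 4, 5, 6, 7

1, 4, 5, 6, 7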